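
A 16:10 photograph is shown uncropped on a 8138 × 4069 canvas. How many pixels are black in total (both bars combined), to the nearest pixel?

6622704 pixels

16:10 is narrower than Univisium 2:1, so it spans the full height.
Content width = 4069 × 16/10 ≈ 6510.4000 px.
Black = 8138 − 6510.4000 = 1627.6000 px.
That's 1627.6000 × 4069 ≈ 6622704 black pixels.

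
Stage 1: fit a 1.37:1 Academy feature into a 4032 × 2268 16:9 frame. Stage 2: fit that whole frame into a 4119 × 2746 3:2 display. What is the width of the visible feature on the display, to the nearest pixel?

3174 px

Inside the 4032×2268 canvas the feature is height-limited at 3107.16 × 2268.00.
16:9 in 4119×2746: fills the width, so the intermediate becomes 4119.00 × 2316.94 — a scale of ×1.0216.
The feature scales with it: width 3107.16 × 1.0216 ≈ 3174.20.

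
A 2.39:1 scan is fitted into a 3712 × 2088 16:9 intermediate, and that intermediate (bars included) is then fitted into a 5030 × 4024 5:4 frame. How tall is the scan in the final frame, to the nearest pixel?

2.39:1 in 3712×2088: fills the width, so the scan is 3712.00 × 1553.14.
The 16:9 canvas is width-limited in 5030×4024, giving 5030.00 × 2829.38; scale factor 1.3551.
The scan scales with it: height 1553.14 × 1.3551 ≈ 2104.60.

2105 px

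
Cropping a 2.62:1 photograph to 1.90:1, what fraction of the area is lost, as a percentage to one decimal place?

27.5%

1.90:1 is narrower than 2.62:1, so the crop keeps the full height and trims the width.
Fraction kept = (1.900)/(2.620) ≈ 72.52%, so 27.48% is lost.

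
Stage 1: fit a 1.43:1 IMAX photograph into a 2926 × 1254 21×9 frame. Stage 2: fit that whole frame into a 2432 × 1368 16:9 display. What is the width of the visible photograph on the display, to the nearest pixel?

1490 px

Inside the 2926×1254 canvas the photograph is height-limited at 1793.22 × 1254.00.
The 21×9 canvas is width-limited in 2432×1368, giving 2432.00 × 1042.29; scale factor 0.8312.
So the photograph's width is 1793.22 × 0.8312 ≈ 1490.47.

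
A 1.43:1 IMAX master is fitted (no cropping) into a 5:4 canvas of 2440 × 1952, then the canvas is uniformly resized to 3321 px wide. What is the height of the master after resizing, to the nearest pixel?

2322 px

At 2440×1952 the master is width-limited, so height = 2440 / 1.430 ≈ 1706.29 px.
Scaling 2440 → 3321 is ×1.3611, so the height becomes 1706.29 × 1.3611 ≈ 2322.38 px.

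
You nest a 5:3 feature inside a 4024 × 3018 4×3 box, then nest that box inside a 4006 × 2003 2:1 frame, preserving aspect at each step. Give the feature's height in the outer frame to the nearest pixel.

1602 px

Inside the 4024×3018 canvas the feature is width-limited at 4024.00 × 2414.40.
Second fit — the 4×3 canvas into 4006×2003 spans the height: 2670.67 × 2003.00 (×0.6637 from 4024×3018).
So the feature's height is 2414.40 × 0.6637 ≈ 1602.40.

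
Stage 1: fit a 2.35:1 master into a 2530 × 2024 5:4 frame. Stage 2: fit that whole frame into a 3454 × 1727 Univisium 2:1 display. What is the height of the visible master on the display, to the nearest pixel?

Inside the 2530×2024 canvas the master is width-limited at 2530.00 × 1076.60.
Second fit — the 5:4 canvas into 3454×1727 spans the height: 2158.75 × 1727.00 (×0.8533 from 2530×2024).
Applying the same ×0.8533: 1076.60 → 918.62.

919 px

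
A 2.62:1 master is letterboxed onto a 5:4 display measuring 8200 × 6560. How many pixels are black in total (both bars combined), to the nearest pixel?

2.62:1 (2.620) > 5:4 (1.250), so the master fills the width.
The master is 8200 / 2.620 ≈ 3129.7710 px tall.
6560 − 3129.7710 = 3430.2290 px of bars.
Across the 8200-px span: 3430.2290 × 8200 ≈ 28127878 px.

28127878 pixels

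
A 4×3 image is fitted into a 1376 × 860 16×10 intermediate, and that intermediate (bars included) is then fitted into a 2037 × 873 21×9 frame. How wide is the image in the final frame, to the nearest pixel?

1164 px

Inside the 1376×860 canvas the image is height-limited at 1146.67 × 860.00.
The 16×10 canvas is height-limited in 2037×873, giving 1396.80 × 873.00; scale factor 1.0151.
The image scales with it: width 1146.67 × 1.0151 ≈ 1164.00.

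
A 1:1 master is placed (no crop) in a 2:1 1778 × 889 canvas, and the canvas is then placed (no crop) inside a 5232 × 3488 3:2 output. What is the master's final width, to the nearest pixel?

2616 px

Inside the 1778×889 canvas the master is height-limited at 889.00 × 889.00.
2:1 in 5232×3488: fills the width, so the intermediate becomes 5232.00 × 2616.00 — a scale of ×2.9426.
So the master's width is 889.00 × 2.9426 ≈ 2616.00.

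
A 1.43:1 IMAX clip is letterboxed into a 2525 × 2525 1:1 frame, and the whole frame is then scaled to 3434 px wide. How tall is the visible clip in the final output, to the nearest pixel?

In the 2525×2525 frame the clip fills the width: height = 2525 / 1.430 ≈ 1765.73 px.
The frame scales by 3434/2525 = 1.3600; 1765.73 × 1.3600 ≈ 2401.40 px.

2401 px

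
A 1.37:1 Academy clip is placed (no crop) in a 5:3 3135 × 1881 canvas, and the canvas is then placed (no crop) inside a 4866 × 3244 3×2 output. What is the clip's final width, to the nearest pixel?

Inside the 3135×1881 canvas the clip is height-limited at 2576.97 × 1881.00.
Second fit — the 5:3 canvas into 4866×3244 spans the width: 4866.00 × 2919.60 (×1.5522 from 3135×1881).
Applying the same ×1.5522: 2576.97 → 3999.85.

4000 px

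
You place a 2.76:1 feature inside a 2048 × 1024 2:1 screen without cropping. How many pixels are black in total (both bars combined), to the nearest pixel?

2.76:1 (2.760) > 2:1 (2.000), so the feature fills the width.
Content height = 2048 / 2.760 ≈ 742.0290 px.
Black = 1024 − 742.0290 = 281.9710 px.
That's 281.9710 × 2048 ≈ 577477 black pixels.

577477 pixels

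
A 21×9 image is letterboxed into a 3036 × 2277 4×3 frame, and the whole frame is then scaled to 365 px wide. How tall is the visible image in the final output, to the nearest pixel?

156 px

Fitted into 3036×2277, the image spans the width; its height is 3036 × 9/21 ≈ 1301.14 px.
The frame scales by 365/3036 = 0.1202; 1301.14 × 0.1202 ≈ 156.43 px.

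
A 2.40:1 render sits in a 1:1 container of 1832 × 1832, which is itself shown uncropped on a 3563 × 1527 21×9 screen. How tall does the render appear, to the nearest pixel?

636 px

2.40:1 in 1832×1832: fills the width, so the render is 1832.00 × 763.33.
The 1:1 canvas is height-limited in 3563×1527, giving 1527.00 × 1527.00; scale factor 0.8335.
So the render's height is 763.33 × 0.8335 ≈ 636.25.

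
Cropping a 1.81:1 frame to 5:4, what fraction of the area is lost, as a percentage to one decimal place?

30.9%

The height stays; only width is cut (since 5:4 is narrower than 1.81:1).
(1.250)/(1.810) ≈ 0.691 of the area survives, leaving 30.94% discarded.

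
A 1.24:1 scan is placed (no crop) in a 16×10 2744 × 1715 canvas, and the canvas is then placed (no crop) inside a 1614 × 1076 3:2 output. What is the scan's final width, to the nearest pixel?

1251 px

Inside the 2744×1715 canvas the scan is height-limited at 2126.60 × 1715.00.
16×10 in 1614×1076: fills the width, so the intermediate becomes 1614.00 × 1008.75 — a scale of ×0.5882.
Applying the same ×0.5882: 2126.60 → 1250.85.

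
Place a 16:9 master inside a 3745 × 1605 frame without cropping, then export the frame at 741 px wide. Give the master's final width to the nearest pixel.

565 px

In the 3745×1605 frame the master fills the height: width = 1605 × 16/9 ≈ 2853.33 px.
Scaling 3745 → 741 is ×0.1979, so the width becomes 2853.33 × 0.1979 ≈ 564.57 px.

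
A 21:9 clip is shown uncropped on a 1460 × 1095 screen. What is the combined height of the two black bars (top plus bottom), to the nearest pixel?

469 px

21:9 (2.333) > 4:3 (1.333), so the clip fills the width.
Content height = 1460 × 9/21 ≈ 625.71 px.
Leftover height: 1095 − 625.71 = 469.29 px.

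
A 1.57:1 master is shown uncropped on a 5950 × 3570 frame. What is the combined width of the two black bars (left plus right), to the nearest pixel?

345 px

Since 1.570 < 1.667, the master is height-limited.
That makes the image 5604.90 px wide (3570 × 1.570).
Black = 5950 − 5604.90 = 345.10 px.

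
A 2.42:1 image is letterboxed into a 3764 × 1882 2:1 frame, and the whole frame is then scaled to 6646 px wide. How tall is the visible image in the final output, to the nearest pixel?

2746 px

Fitted into 3764×1882, the image spans the width; its height is 3764 / 2.420 ≈ 1555.37 px.
Scaling 3764 → 6646 is ×1.7657, so the height becomes 1555.37 × 1.7657 ≈ 2746.28 px.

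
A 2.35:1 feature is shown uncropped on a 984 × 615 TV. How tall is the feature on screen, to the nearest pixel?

419 px

Since 2.350 > 1.600, the feature is width-limited.
That makes the image 418.72 px tall (984 / 2.350).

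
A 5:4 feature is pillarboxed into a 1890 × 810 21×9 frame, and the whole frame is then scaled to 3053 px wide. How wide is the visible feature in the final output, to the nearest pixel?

At 1890×810 the feature is height-limited, so width = 810 × 5/4 ≈ 1012.50 px.
The frame scales by 3053/1890 = 1.6153; 1012.50 × 1.6153 ≈ 1635.54 px.

1636 px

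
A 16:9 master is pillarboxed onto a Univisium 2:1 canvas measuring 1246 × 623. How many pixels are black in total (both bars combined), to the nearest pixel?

86251 pixels

16:9 (1.778) < Univisium 2:1 (2.000), so the master fills the height.
The master is 623 × 16/9 ≈ 1107.5556 px wide.
Leftover width: 1246 − 1107.5556 = 138.4444 px.
Across the 623-px span: 138.4444 × 623 ≈ 86251 px.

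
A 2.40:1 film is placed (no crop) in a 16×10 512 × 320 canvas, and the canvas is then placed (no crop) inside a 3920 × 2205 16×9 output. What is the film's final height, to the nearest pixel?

2.40:1 in 512×320: fills the width, so the film is 512.00 × 213.33.
16×10 in 3920×2205: fills the height, so the intermediate becomes 3528.00 × 2205.00 — a scale of ×6.8906.
Applying the same ×6.8906: 213.33 → 1470.00.

1470 px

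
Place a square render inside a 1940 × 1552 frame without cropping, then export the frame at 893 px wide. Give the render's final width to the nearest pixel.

714 px

At 1940×1552 the render is height-limited, so width = 1552 × 1/1 ≈ 1552.00 px.
Scaling 1940 → 893 is ×0.4603, so the width becomes 1552.00 × 0.4603 ≈ 714.40 px.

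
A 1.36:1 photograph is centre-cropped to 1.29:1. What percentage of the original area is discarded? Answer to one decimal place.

5.1%

The height stays; only width is cut (since 1.29:1 is narrower than 1.36:1).
Area ratio = (1.290)/(1.360) = 94.85%; the remaining 5.15% is cropped out.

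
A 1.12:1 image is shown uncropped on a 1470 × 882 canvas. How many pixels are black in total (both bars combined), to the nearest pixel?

425265 pixels

1.12:1 (1.120) < 5:3 (1.667), so the image fills the height.
The image is 882 × 1.120 ≈ 987.8400 px wide.
1470 − 987.8400 = 482.1600 px of bars.
Across the 882-px span: 482.1600 × 882 ≈ 425265 px.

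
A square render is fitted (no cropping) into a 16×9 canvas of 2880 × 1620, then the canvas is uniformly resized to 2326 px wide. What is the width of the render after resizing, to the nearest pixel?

In the 2880×1620 frame the render fills the height: width = 1620 × 1/1 ≈ 1620.00 px.
The frame scales by 2326/2880 = 0.8076; 1620.00 × 0.8076 ≈ 1308.38 px.

1308 px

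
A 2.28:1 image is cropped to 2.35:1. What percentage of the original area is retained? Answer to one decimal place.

97.0%

The width stays; only height is cut (since 2.35:1 is wider than 2.28:1).
Area ratio = (2.280)/(2.350) = 97.02% retained.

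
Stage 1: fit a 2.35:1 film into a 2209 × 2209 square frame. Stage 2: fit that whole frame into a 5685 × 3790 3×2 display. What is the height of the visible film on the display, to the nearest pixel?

1613 px

First fit — 2.35:1 into 2209×2209 spans the width: 2209.00 × 940.00.
Second fit — the square canvas into 5685×3790 spans the height: 3790.00 × 3790.00 (×1.7157 from 2209×2209).
Applying the same ×1.7157: 940.00 → 1612.77.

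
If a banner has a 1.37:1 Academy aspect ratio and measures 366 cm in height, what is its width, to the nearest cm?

501 cm

At 1.37:1 Academy, 366 × 1.370 ≈ 501.42.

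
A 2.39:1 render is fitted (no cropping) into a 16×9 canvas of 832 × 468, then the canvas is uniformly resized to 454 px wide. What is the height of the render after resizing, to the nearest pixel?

190 px

Fitted into 832×468, the render spans the width; its height is 832 / 2.390 ≈ 348.12 px.
The frame scales by 454/832 = 0.5457; 348.12 × 0.5457 ≈ 189.96 px.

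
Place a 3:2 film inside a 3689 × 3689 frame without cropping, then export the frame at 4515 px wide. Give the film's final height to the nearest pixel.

In the 3689×3689 frame the film fills the width: height = 3689 × 2/3 ≈ 2459.33 px.
The frame scales by 4515/3689 = 1.2239; 2459.33 × 1.2239 ≈ 3010.00 px.

3010 px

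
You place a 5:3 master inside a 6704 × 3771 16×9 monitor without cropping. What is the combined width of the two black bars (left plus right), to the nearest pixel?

5:3 (1.667) < 16×9 (1.778), so the master fills the height.
Content width = 3771 × 5/3 ≈ 6285.00 px.
6704 − 6285.00 = 419.00 px of bars.

419 px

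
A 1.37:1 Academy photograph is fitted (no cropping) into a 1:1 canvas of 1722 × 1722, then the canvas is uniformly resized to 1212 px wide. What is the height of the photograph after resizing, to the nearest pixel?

885 px

In the 1722×1722 frame the photograph fills the width: height = 1722 / 1.370 ≈ 1256.93 px.
Scaling 1722 → 1212 is ×0.7038, so the height becomes 1256.93 × 0.7038 ≈ 884.67 px.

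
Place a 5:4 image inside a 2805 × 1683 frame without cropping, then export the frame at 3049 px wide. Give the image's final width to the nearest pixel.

At 2805×1683 the image is height-limited, so width = 1683 × 5/4 ≈ 2103.75 px.
Resizing to 3049 px wide multiplies everything by 1.0870: 2103.75 → 2286.75 px.

2287 px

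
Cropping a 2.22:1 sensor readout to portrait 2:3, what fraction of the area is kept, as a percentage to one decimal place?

Going from 2.22:1 to portrait 2:3 means cutting width while keeping height.
Fraction kept = (0.667)/(2.220) ≈ 30.03%.

30.0%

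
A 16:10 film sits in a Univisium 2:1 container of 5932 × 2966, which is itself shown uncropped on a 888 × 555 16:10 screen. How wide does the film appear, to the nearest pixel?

710 px

16:10 in 5932×2966: fills the height, so the film is 4745.60 × 2966.00.
Second fit — the Univisium 2:1 canvas into 888×555 spans the width: 888.00 × 444.00 (×0.1497 from 5932×2966).
So the film's width is 4745.60 × 0.1497 ≈ 710.40.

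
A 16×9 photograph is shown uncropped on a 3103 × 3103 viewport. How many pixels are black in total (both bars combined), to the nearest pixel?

16×9 (1.778) > square (1.000), so the photograph fills the width.
Content height = 3103 × 9/16 ≈ 1745.4375 px.
Black = 3103 − 1745.4375 = 1357.5625 px.
Bar area = 1357.5625 × 3103 ≈ 4212516 px.

4212516 pixels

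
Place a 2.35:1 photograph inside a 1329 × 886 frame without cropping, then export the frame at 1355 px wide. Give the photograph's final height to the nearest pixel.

At 1329×886 the photograph is width-limited, so height = 1329 / 2.350 ≈ 565.53 px.
Resizing to 1355 px wide multiplies everything by 1.0196: 565.53 → 576.60 px.

577 px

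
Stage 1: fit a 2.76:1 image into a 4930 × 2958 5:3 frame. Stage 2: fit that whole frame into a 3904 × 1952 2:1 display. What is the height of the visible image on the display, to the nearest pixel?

Inside the 4930×2958 canvas the image is width-limited at 4930.00 × 1786.23.
5:3 in 3904×1952: fills the height, so the intermediate becomes 3253.33 × 1952.00 — a scale of ×0.6599.
So the image's height is 1786.23 × 0.6599 ≈ 1178.74.

1179 px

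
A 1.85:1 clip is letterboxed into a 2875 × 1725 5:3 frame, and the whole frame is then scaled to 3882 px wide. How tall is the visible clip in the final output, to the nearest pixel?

2098 px

At 2875×1725 the clip is width-limited, so height = 2875 / 1.850 ≈ 1554.05 px.
Scaling 2875 → 3882 is ×1.3503, so the height becomes 1554.05 × 1.3503 ≈ 2098.38 px.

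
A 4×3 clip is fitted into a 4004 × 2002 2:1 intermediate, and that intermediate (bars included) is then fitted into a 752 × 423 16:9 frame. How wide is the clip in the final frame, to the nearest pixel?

First fit — 4×3 into 4004×2002 spans the height: 2669.33 × 2002.00.
Second fit — the 2:1 canvas into 752×423 spans the width: 752.00 × 376.00 (×0.1878 from 4004×2002).
Applying the same ×0.1878: 2669.33 → 501.33.

501 px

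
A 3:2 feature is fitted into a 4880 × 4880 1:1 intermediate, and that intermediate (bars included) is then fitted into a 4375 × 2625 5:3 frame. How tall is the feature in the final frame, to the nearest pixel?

1750 px

3:2 in 4880×4880: fills the width, so the feature is 4880.00 × 3253.33.
1:1 in 4375×2625: fills the height, so the intermediate becomes 2625.00 × 2625.00 — a scale of ×0.5379.
The feature scales with it: height 3253.33 × 0.5379 ≈ 1750.00.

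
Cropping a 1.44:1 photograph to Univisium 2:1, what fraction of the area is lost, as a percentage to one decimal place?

28.0%

Univisium 2:1 is wider than 1.44:1, so the crop keeps the full width and trims the height.
Area ratio = (1.440)/(2.000) = 72.00%; the remaining 28.00% is cropped out.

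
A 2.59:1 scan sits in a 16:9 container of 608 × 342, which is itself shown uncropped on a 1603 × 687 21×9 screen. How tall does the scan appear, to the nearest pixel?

Inside the 608×342 canvas the scan is width-limited at 608.00 × 234.75.
The 16:9 canvas is height-limited in 1603×687, giving 1221.33 × 687.00; scale factor 2.0088.
Applying the same ×2.0088: 234.75 → 471.56.

472 px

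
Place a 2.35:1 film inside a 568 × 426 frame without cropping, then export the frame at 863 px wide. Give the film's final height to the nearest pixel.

367 px

In the 568×426 frame the film fills the width: height = 568 / 2.350 ≈ 241.70 px.
Scaling 568 → 863 is ×1.5194, so the height becomes 241.70 × 1.5194 ≈ 367.23 px.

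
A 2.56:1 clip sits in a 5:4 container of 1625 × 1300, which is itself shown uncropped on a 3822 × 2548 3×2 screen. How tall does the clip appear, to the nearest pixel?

1244 px

First fit — 2.56:1 into 1625×1300 spans the width: 1625.00 × 634.77.
5:4 in 3822×2548: fills the height, so the intermediate becomes 3185.00 × 2548.00 — a scale of ×1.9600.
So the clip's height is 634.77 × 1.9600 ≈ 1244.14.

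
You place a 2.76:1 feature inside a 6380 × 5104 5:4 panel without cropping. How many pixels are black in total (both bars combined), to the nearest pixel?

17815549 pixels

Since 2.760 > 1.250, the feature is width-limited.
The feature is 6380 / 2.760 ≈ 2311.5942 px tall.
Leftover height: 5104 − 2311.5942 = 2792.4058 px.
Bar area = 2792.4058 × 6380 ≈ 17815549 px.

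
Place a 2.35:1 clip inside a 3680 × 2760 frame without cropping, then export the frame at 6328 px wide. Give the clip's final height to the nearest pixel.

Fitted into 3680×2760, the clip spans the width; its height is 3680 / 2.350 ≈ 1565.96 px.
The frame scales by 6328/3680 = 1.7196; 1565.96 × 1.7196 ≈ 2692.77 px.

2693 px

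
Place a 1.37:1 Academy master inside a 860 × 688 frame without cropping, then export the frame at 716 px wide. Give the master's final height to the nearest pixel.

In the 860×688 frame the master fills the width: height = 860 / 1.370 ≈ 627.74 px.
Resizing to 716 px wide multiplies everything by 0.8326: 627.74 → 522.63 px.

523 px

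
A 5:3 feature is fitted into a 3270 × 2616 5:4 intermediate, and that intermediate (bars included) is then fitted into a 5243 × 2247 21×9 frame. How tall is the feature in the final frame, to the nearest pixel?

1685 px

5:3 in 3270×2616: fills the width, so the feature is 3270.00 × 1962.00.
The 5:4 canvas is height-limited in 5243×2247, giving 2808.75 × 2247.00; scale factor 0.8589.
Applying the same ×0.8589: 1962.00 → 1685.25.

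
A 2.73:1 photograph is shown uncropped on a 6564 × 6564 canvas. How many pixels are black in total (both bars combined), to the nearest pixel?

2.73:1 is wider than 1:1, so it spans the full width.
Content height = 6564 / 2.730 ≈ 2404.3956 px.
6564 − 2404.3956 = 4159.6044 px of bars.
Bar area = 4159.6044 × 6564 ≈ 27303643 px.

27303643 pixels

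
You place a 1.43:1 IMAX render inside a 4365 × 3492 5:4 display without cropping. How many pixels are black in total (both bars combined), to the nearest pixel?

1918646 pixels

Since 1.430 > 1.250, the render is width-limited.
That makes the image 3052.4476 px tall (4365 / 1.430).
Leftover height: 3492 − 3052.4476 = 439.5524 px.
Bar area = 439.5524 × 4365 ≈ 1918646 px.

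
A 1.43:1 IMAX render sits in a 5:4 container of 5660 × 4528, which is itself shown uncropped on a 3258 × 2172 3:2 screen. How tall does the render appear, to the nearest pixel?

1899 px

First fit — 1.43:1 IMAX into 5660×4528 spans the width: 5660.00 × 3958.04.
The 5:4 canvas is height-limited in 3258×2172, giving 2715.00 × 2172.00; scale factor 0.4797.
The render scales with it: height 3958.04 × 0.4797 ≈ 1898.60.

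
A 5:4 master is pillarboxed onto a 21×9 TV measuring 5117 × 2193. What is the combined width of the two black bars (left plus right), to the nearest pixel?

2376 px

5:4 is narrower than 21×9, so it spans the full height.
Content width = 2193 × 5/4 ≈ 2741.25 px.
Black = 5117 − 2741.25 = 2375.75 px.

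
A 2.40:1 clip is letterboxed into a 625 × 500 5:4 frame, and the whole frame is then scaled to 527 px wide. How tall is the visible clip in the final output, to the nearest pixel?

At 625×500 the clip is width-limited, so height = 625 / 2.400 ≈ 260.42 px.
The frame scales by 527/625 = 0.8432; 260.42 × 0.8432 ≈ 219.58 px.

220 px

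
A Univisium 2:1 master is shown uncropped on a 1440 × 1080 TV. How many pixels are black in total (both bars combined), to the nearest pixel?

Univisium 2:1 (2.000) > 4×3 (1.333), so the master fills the width.
That makes the image 720.0000 px tall (1440 × 1/2).
Leftover height: 1080 − 720.0000 = 360.0000 px.
That's 360.0000 × 1440 ≈ 518400 black pixels.

518400 pixels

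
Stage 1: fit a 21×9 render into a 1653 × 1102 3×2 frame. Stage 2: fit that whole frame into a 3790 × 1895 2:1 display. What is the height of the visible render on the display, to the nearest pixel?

1218 px

First fit — 21×9 into 1653×1102 spans the width: 1653.00 × 708.43.
3×2 in 3790×1895: fills the height, so the intermediate becomes 2842.50 × 1895.00 — a scale of ×1.7196.
The render scales with it: height 708.43 × 1.7196 ≈ 1218.21.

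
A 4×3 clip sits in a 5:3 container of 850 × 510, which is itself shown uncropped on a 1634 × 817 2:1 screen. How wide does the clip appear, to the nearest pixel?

4×3 in 850×510: fills the height, so the clip is 680.00 × 510.00.
The 5:3 canvas is height-limited in 1634×817, giving 1361.67 × 817.00; scale factor 1.6020.
So the clip's width is 680.00 × 1.6020 ≈ 1089.33.

1089 px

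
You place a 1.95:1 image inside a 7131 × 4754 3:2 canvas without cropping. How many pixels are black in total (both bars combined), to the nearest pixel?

7823256 pixels

1.95:1 is wider than 3:2, so it spans the full width.
The image is 7131 / 1.950 ≈ 3656.9231 px tall.
Black = 4754 − 3656.9231 = 1097.0769 px.
Across the 7131-px span: 1097.0769 × 7131 ≈ 7823256 px.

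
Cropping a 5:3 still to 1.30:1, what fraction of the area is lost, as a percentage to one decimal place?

22.0%

The height stays; only width is cut (since 1.30:1 is narrower than 5:3).
(1.300)/(1.667) ≈ 0.780 of the area survives, leaving 22.00% discarded.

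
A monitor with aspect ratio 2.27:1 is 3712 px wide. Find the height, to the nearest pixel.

Height = 3712 / 2.270 = 1635.24.

1635 px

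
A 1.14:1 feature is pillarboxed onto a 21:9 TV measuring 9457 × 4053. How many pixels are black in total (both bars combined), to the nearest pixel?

19602659 pixels

1.14:1 (1.140) < 21:9 (2.333), so the feature fills the height.
Content width = 4053 × 1.140 ≈ 4620.4200 px.
Black = 9457 − 4620.4200 = 4836.5800 px.
Bar area = 4836.5800 × 4053 ≈ 19602659 px.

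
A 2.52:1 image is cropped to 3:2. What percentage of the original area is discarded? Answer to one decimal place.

40.5%

3:2 is narrower than 2.52:1, so the crop keeps the full height and trims the width.
Area ratio = (1.500)/(2.520) = 59.52%; the remaining 40.48% is cropped out.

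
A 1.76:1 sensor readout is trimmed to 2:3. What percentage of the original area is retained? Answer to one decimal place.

Going from 1.76:1 to 2:3 means cutting width while keeping height.
Area ratio = (0.667)/(1.760) = 37.88% retained.

37.9%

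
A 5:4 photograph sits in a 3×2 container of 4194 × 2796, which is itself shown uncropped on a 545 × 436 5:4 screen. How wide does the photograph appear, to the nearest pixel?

First fit — 5:4 into 4194×2796 spans the height: 3495.00 × 2796.00.
The 3×2 canvas is width-limited in 545×436, giving 545.00 × 363.33; scale factor 0.1299.
The photograph scales with it: width 3495.00 × 0.1299 ≈ 454.17.

454 px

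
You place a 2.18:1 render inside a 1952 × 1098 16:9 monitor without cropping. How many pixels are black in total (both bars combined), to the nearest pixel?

395450 pixels

Since 2.180 > 1.778, the render is width-limited.
That makes the image 895.4128 px tall (1952 / 2.180).
Black = 1098 − 895.4128 = 202.5872 px.
That's 202.5872 × 1952 ≈ 395450 black pixels.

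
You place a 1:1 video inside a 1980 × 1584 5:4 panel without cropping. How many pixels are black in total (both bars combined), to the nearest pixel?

Since 1.000 < 1.250, the video is height-limited.
That makes the image 1584.0000 px wide (1584 × 1/1).
Leftover width: 1980 − 1584.0000 = 396.0000 px.
Across the 1584-px span: 396.0000 × 1584 ≈ 627264 px.

627264 pixels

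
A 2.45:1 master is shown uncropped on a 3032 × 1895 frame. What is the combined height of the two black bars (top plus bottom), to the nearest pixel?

Since 2.450 > 1.600, the master is width-limited.
That makes the image 1237.55 px tall (3032 / 2.450).
1895 − 1237.55 = 657.45 px of bars.

657 px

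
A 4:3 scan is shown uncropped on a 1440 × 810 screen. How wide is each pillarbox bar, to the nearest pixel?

4:3 is narrower than 16×9, so it spans the full height.
That makes the image 1080.00 px wide (810 × 4/3).
1440 − 1080.00 = 360.00 px of bars (180.00 each).

180 px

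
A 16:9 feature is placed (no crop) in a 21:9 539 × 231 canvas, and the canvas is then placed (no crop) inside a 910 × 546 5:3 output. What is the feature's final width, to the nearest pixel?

693 px

Inside the 539×231 canvas the feature is height-limited at 410.67 × 231.00.
Second fit — the 21:9 canvas into 910×546 spans the width: 910.00 × 390.00 (×1.6883 from 539×231).
So the feature's width is 410.67 × 1.6883 ≈ 693.33.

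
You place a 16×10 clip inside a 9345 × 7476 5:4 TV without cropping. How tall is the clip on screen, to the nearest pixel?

Since 1.600 > 1.250, the clip is width-limited.
Content height = 9345 × 10/16 ≈ 5840.62 px.

5841 px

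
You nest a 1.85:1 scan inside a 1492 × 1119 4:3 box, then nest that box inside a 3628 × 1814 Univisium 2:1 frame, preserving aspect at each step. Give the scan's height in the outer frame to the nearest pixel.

Inside the 1492×1119 canvas the scan is width-limited at 1492.00 × 806.49.
4:3 in 3628×1814: fills the height, so the intermediate becomes 2418.67 × 1814.00 — a scale of ×1.6211.
So the scan's height is 806.49 × 1.6211 ≈ 1307.39.

1307 px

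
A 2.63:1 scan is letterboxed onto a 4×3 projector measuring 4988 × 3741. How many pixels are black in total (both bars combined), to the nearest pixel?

2.63:1 (2.630) > 4×3 (1.333), so the scan fills the width.
The scan is 4988 / 2.630 ≈ 1896.5779 px tall.
3741 − 1896.5779 = 1844.4221 px of bars.
Bar area = 1844.4221 × 4988 ≈ 9199977 px.

9199977 pixels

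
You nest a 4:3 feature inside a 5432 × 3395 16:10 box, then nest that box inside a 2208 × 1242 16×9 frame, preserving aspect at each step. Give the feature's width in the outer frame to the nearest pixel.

Inside the 5432×3395 canvas the feature is height-limited at 4526.67 × 3395.00.
The 16:10 canvas is height-limited in 2208×1242, giving 1987.20 × 1242.00; scale factor 0.3658.
The feature scales with it: width 4526.67 × 0.3658 ≈ 1656.00.

1656 px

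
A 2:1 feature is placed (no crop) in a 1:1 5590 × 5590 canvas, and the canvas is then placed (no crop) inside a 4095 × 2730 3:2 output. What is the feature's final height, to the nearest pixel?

1365 px

First fit — 2:1 into 5590×5590 spans the width: 5590.00 × 2795.00.
The 1:1 canvas is height-limited in 4095×2730, giving 2730.00 × 2730.00; scale factor 0.4884.
The feature scales with it: height 2795.00 × 0.4884 ≈ 1365.00.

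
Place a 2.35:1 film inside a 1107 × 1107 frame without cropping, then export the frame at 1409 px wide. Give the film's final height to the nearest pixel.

In the 1107×1107 frame the film fills the width: height = 1107 / 2.350 ≈ 471.06 px.
Resizing to 1409 px wide multiplies everything by 1.2728: 471.06 → 599.57 px.

600 px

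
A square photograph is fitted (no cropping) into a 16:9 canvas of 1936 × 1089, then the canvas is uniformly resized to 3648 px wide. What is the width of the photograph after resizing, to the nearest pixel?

2052 px

In the 1936×1089 frame the photograph fills the height: width = 1089 × 1/1 ≈ 1089.00 px.
The frame scales by 3648/1936 = 1.8843; 1089.00 × 1.8843 ≈ 2052.00 px.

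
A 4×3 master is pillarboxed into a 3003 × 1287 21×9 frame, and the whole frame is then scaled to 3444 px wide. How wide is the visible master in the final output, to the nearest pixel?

1968 px

In the 3003×1287 frame the master fills the height: width = 1287 × 4/3 ≈ 1716.00 px.
Scaling 3003 → 3444 is ×1.1469, so the width becomes 1716.00 × 1.1469 ≈ 1968.00 px.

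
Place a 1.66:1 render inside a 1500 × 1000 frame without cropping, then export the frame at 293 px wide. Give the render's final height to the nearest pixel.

177 px

In the 1500×1000 frame the render fills the width: height = 1500 / 1.660 ≈ 903.61 px.
Scaling 1500 → 293 is ×0.1953, so the height becomes 903.61 × 0.1953 ≈ 176.51 px.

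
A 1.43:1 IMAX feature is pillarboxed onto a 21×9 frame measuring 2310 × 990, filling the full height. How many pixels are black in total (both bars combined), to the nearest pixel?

885357 pixels

That makes the image 1415.7000 px wide (990 × 1.430).
Black = 2310 − 1415.7000 = 894.3000 px.
Across the 990-px span: 894.3000 × 990 ≈ 885357 px.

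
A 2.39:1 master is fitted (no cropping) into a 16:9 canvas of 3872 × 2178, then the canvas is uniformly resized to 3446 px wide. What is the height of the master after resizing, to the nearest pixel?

1442 px

At 3872×2178 the master is width-limited, so height = 3872 / 2.390 ≈ 1620.08 px.
Scaling 3872 → 3446 is ×0.8900, so the height becomes 1620.08 × 0.8900 ≈ 1441.84 px.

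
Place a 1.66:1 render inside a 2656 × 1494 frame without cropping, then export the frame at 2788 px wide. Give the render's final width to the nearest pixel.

In the 2656×1494 frame the render fills the height: width = 1494 × 1.660 ≈ 2480.04 px.
Scaling 2656 → 2788 is ×1.0497, so the width becomes 2480.04 × 1.0497 ≈ 2603.30 px.

2603 px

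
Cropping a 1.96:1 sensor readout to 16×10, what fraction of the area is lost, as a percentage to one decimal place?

The height stays; only width is cut (since 16×10 is narrower than 1.96:1).
Area ratio = (1.600)/(1.960) = 81.63%; the remaining 18.37% is cropped out.

18.4%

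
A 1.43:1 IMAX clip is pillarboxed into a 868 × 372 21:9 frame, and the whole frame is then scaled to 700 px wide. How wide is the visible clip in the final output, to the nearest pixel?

429 px

Fitted into 868×372, the clip spans the height; its width is 372 × 1.430 ≈ 531.96 px.
The frame scales by 700/868 = 0.8065; 531.96 × 0.8065 ≈ 429.00 px.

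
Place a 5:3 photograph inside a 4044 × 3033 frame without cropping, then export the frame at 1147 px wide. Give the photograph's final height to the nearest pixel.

In the 4044×3033 frame the photograph fills the width: height = 4044 × 3/5 ≈ 2426.40 px.
Resizing to 1147 px wide multiplies everything by 0.2836: 2426.40 → 688.20 px.

688 px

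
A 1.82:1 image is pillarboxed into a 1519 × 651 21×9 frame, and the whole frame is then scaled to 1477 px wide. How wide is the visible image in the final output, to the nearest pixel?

At 1519×651 the image is height-limited, so width = 651 × 1.820 ≈ 1184.82 px.
Resizing to 1477 px wide multiplies everything by 0.9724: 1184.82 → 1152.06 px.

1152 px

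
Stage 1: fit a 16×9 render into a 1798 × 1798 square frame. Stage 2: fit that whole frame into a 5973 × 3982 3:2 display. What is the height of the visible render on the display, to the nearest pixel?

First fit — 16×9 into 1798×1798 spans the width: 1798.00 × 1011.38.
square in 5973×3982: fills the height, so the intermediate becomes 3982.00 × 3982.00 — a scale of ×2.2147.
So the render's height is 1011.38 × 2.2147 ≈ 2239.88.

2240 px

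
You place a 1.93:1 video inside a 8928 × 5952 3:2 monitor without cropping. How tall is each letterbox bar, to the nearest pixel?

663 px

1.93:1 is wider than 3:2, so it spans the full width.
The video is 8928 / 1.930 ≈ 4625.91 px tall.
Leftover height: 5952 − 4625.91 = 1326.09 px → 663.05 each side.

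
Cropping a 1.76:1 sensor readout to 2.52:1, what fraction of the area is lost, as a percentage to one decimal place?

2.52:1 is wider than 1.76:1, so the crop keeps the full width and trims the height.
Area ratio = (1.760)/(2.520) = 69.84%; the remaining 30.16% is cropped out.

30.2%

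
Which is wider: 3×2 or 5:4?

3×2

3×2 = 1.5 and 5:4 = 1.25; 1.5 > 1.25.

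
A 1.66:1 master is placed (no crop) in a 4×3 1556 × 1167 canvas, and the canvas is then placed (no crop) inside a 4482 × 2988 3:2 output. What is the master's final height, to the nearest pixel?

Inside the 1556×1167 canvas the master is width-limited at 1556.00 × 937.35.
4×3 in 4482×2988: fills the height, so the intermediate becomes 3984.00 × 2988.00 — a scale of ×2.5604.
Applying the same ×2.5604: 937.35 → 2400.00.

2400 px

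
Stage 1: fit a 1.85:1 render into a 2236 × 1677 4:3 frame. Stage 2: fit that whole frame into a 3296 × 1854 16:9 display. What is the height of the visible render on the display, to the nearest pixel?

Inside the 2236×1677 canvas the render is width-limited at 2236.00 × 1208.65.
Second fit — the 4:3 canvas into 3296×1854 spans the height: 2472.00 × 1854.00 (×1.1055 from 2236×1677).
Applying the same ×1.1055: 1208.65 → 1336.22.

1336 px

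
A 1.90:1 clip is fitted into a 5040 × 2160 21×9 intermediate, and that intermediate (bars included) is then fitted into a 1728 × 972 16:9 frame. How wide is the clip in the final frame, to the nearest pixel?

1407 px

Inside the 5040×2160 canvas the clip is height-limited at 4104.00 × 2160.00.
The 21×9 canvas is width-limited in 1728×972, giving 1728.00 × 740.57; scale factor 0.3429.
Applying the same ×0.3429: 4104.00 → 1407.09.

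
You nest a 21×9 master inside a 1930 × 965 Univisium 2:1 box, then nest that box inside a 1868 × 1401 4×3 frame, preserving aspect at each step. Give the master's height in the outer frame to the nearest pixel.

801 px

21×9 in 1930×965: fills the width, so the master is 1930.00 × 827.14.
The Univisium 2:1 canvas is width-limited in 1868×1401, giving 1868.00 × 934.00; scale factor 0.9679.
Applying the same ×0.9679: 827.14 → 800.57.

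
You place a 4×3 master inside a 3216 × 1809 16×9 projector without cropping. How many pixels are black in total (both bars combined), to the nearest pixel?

1454436 pixels

Since 1.333 < 1.778, the master is height-limited.
That makes the image 2412.0000 px wide (1809 × 4/3).
3216 − 2412.0000 = 804.0000 px of bars.
Across the 1809-px span: 804.0000 × 1809 ≈ 1454436 px.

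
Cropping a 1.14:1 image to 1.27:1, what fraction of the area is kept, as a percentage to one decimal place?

89.8%

The width stays; only height is cut (since 1.27:1 is wider than 1.14:1).
Area ratio = (1.140)/(1.270) = 89.76% retained.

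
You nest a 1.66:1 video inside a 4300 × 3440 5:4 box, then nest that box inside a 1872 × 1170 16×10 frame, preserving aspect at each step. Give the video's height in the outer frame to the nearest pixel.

881 px

Inside the 4300×3440 canvas the video is width-limited at 4300.00 × 2590.36.
Second fit — the 5:4 canvas into 1872×1170 spans the height: 1462.50 × 1170.00 (×0.3401 from 4300×3440).
Applying the same ×0.3401: 2590.36 → 881.02.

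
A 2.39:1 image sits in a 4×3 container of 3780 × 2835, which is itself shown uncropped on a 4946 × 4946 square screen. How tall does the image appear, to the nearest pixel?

Inside the 3780×2835 canvas the image is width-limited at 3780.00 × 1581.59.
4×3 in 4946×4946: fills the width, so the intermediate becomes 4946.00 × 3709.50 — a scale of ×1.3085.
Applying the same ×1.3085: 1581.59 → 2069.46.

2069 px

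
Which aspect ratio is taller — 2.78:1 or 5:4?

5:4

2.78 and 5:4 = 1.25; 2.78 > 1.25. The smaller width-to-height ratio is the taller frame.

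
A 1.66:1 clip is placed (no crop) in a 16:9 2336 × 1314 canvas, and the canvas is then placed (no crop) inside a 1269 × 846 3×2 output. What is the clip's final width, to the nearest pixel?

First fit — 1.66:1 into 2336×1314 spans the height: 2181.24 × 1314.00.
Second fit — the 16:9 canvas into 1269×846 spans the width: 1269.00 × 713.81 (×0.5432 from 2336×1314).
The clip scales with it: width 2181.24 × 0.5432 ≈ 1184.93.

1185 px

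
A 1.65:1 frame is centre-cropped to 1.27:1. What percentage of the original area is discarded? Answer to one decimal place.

23.0%

Going from 1.65:1 to 1.27:1 means cutting width while keeping height.
(1.270)/(1.650) ≈ 0.770 of the area survives, leaving 23.03% discarded.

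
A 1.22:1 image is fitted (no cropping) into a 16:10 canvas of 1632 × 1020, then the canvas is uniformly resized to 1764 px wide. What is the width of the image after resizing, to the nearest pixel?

Fitted into 1632×1020, the image spans the height; its width is 1020 × 1.220 ≈ 1244.40 px.
The frame scales by 1764/1632 = 1.0809; 1244.40 × 1.0809 ≈ 1345.05 px.

1345 px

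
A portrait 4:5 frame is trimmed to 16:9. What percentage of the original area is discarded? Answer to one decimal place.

55.0%

The width stays; only height is cut (since 16:9 is wider than portrait 4:5).
Fraction kept = (0.800)/(1.778) ≈ 45.00%, so 55.00% is lost.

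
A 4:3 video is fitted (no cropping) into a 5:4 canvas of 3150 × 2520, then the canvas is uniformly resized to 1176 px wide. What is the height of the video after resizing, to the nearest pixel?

882 px

At 3150×2520 the video is width-limited, so height = 3150 × 3/4 ≈ 2362.50 px.
The frame scales by 1176/3150 = 0.3733; 2362.50 × 0.3733 ≈ 882.00 px.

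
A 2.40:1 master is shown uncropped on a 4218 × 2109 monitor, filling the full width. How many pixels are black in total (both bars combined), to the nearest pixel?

Content height = 4218 / 2.400 ≈ 1757.5000 px.
Black = 2109 − 1757.5000 = 351.5000 px.
Bar area = 351.5000 × 4218 ≈ 1482627 px.

1482627 pixels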